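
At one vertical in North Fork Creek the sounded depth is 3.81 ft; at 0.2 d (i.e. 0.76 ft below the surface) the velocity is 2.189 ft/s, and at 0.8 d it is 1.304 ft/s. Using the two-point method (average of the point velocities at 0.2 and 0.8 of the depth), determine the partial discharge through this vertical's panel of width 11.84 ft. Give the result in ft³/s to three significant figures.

v̄ = (2.189 + 1.304) / 2 = 1.747 ft/s
q = v̄ × d × w = 1.747 × 3.81 × 11.84 = 78.79 ft³/s

78.8 ft³/s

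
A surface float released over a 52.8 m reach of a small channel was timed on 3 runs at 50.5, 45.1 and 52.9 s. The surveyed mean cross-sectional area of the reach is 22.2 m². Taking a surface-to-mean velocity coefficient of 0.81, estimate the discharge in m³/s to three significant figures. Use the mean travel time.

t̄ = (50.5 + 45.1 + 52.9) / 3 = 49.5 s
v_surface = L / t̄ = 52.8 / 49.5 = 1.067 m/s
v_mean = 0.81 × 1.067 = 0.8640 m/s
Q = A × v_mean = 22.2 × 0.8640 = 19.18 m³/s

19.2 m³/s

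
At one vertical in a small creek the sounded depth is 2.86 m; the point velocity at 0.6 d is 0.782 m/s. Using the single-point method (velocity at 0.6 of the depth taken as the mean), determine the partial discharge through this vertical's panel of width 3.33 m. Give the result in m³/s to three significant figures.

7.45 m³/s

v̄ = v₀.₆ = 0.782 m/s
q = v̄ × d × w = 0.7820 × 2.86 × 3.33 = 7.448 m³/s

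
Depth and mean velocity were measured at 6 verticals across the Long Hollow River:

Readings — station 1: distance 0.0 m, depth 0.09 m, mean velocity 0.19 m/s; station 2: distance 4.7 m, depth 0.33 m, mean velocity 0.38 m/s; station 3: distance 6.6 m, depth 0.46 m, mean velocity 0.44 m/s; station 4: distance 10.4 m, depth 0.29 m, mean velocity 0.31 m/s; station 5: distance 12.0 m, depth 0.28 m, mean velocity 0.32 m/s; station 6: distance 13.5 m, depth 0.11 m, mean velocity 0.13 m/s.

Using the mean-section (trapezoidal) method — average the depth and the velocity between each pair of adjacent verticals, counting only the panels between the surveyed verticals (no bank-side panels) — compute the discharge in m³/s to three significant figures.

Panel 1-2: Δb = 4.7 m, d̄ = (0.09+0.33)/2 = 0.21, v̄ = (0.19+0.38)/2 = 0.285 → q = 4.7×0.21×0.285 = 0.2813 m³/s
Panel 2-3: Δb = 1.9 m, d̄ = (0.33+0.46)/2 = 0.395, v̄ = (0.38+0.44)/2 = 0.41 → q = 1.9×0.395×0.41 = 0.3077 m³/s
Panel 3-4: Δb = 3.8 m, d̄ = (0.46+0.29)/2 = 0.375, v̄ = (0.44+0.31)/2 = 0.375 → q = 3.8×0.375×0.375 = 0.5344 m³/s
Panel 4-5: Δb = 1.6 m, d̄ = (0.29+0.28)/2 = 0.285, v̄ = (0.31+0.32)/2 = 0.315 → q = 1.6×0.285×0.315 = 0.1436 m³/s
Panel 5-6: Δb = 1.5 m, d̄ = (0.28+0.11)/2 = 0.195, v̄ = (0.32+0.13)/2 = 0.225 → q = 1.5×0.195×0.225 = 0.06581 m³/s
Q = Σ q = 1.333 m³/s

1.33 m³/s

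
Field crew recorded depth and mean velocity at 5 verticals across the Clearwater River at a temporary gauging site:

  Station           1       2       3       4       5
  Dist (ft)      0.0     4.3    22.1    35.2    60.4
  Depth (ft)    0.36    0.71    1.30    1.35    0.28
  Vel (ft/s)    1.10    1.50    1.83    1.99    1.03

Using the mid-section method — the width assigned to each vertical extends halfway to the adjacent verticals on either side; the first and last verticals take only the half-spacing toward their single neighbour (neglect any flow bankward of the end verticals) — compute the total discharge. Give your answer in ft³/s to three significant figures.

104 ft³/s

w_1 = (4.3 − 0.0)/2 = 2.15 ft; q_1 = 1.10 × 0.36 × 2.15 = 0.8514 ft³/s
w_2 = (22.1 − 0.0)/2 = 11.05 ft; q_2 = 1.50 × 0.71 × 11.05 = 11.77 ft³/s
w_3 = (35.2 − 4.3)/2 = 15.45 ft; q_3 = 1.83 × 1.30 × 15.45 = 36.76 ft³/s
w_4 = (60.4 − 22.1)/2 = 19.15 ft; q_4 = 1.99 × 1.35 × 19.15 = 51.45 ft³/s
w_5 = (60.4 − 35.2)/2 = 12.6 ft; q_5 = 1.03 × 0.28 × 12.6 = 3.634 ft³/s
Q = Σ qᵢ = 104.5 ft³/s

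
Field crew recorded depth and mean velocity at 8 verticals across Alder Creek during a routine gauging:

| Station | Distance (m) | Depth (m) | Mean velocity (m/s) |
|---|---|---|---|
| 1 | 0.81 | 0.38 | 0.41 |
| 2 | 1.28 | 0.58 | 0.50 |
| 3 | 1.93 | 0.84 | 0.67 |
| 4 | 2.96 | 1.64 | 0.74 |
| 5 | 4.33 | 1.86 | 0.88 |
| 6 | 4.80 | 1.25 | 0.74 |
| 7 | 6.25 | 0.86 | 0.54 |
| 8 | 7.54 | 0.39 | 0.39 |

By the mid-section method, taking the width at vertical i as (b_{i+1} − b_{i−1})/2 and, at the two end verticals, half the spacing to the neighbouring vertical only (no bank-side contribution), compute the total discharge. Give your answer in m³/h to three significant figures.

18900 m³/h

w_1 = (1.28 − 0.81)/2 = 0.235 m; q_1 = 0.41 × 0.38 × 0.235 = 0.03661 m³/s
w_2 = (1.93 − 0.81)/2 = 0.56 m; q_2 = 0.50 × 0.58 × 0.56 = 0.1624 m³/s
w_3 = (2.96 − 1.28)/2 = 0.84 m; q_3 = 0.67 × 0.84 × 0.84 = 0.4728 m³/s
w_4 = (4.33 − 1.93)/2 = 1.2 m; q_4 = 0.74 × 1.64 × 1.2 = 1.456 m³/s
w_5 = (4.80 − 2.96)/2 = 0.92 m; q_5 = 0.88 × 1.86 × 0.92 = 1.506 m³/s
w_6 = (6.25 − 4.33)/2 = 0.96 m; q_6 = 0.74 × 1.25 × 0.96 = 0.8880 m³/s
w_7 = (7.54 − 4.80)/2 = 1.37 m; q_7 = 0.54 × 0.86 × 1.37 = 0.6362 m³/s
w_8 = (7.54 − 6.25)/2 = 0.645 m; q_8 = 0.39 × 0.39 × 0.645 = 0.09810 m³/s
Q = Σ qᵢ = 5.256 m³/s
= 5.256 × 3600 = 18920 m³/h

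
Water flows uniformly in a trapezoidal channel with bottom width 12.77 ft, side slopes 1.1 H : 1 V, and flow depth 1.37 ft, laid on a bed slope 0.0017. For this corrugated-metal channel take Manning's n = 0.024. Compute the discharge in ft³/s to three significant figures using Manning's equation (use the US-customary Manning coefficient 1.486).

55.2 ft³/s

A = (b + z·y)·y = (12.77 + 1.1×1.37)×1.37 = 19.56 ft²
P = b + 2y√(1+z²) = 12.77 + 2×1.37×√(1+1.1²) = 16.84 ft
R = A/P = 19.56/16.84 = 1.161 ft
Q = (1.486/n)·A·R^(2/3)·S^(1/2) = (1.486/0.024) × 19.56 × 1.161^(2/3) × 0.0017^(1/2) = 55.17 ft³/s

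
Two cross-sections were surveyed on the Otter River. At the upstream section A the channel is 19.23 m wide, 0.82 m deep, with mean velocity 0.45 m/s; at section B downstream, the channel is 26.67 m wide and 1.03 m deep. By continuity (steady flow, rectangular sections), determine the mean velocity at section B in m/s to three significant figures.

Q = A₁V₁ = (19.23×0.82) × 0.45 = 7.096 m³/s
A₂ = 26.67 × 1.03 = 27.47 m²
V₂ = Q/A₂ = 7.096/27.47 = 0.2583 m/s

0.258 m/s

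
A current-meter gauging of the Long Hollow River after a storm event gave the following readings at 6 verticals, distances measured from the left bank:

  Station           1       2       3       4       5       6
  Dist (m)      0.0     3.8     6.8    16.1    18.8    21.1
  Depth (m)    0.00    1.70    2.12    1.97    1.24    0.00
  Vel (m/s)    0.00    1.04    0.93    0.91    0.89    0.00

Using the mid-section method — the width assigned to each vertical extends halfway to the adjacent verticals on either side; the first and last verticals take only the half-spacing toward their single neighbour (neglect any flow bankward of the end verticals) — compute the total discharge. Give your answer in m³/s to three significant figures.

w_2 = (6.8 − 0.0)/2 = 3.4 m; q_2 = 1.04 × 1.70 × 3.4 = 6.011 m³/s
w_3 = (16.1 − 3.8)/2 = 6.15 m; q_3 = 0.93 × 2.12 × 6.15 = 12.13 m³/s
w_4 = (18.8 − 6.8)/2 = 6 m; q_4 = 0.91 × 1.97 × 6 = 10.76 m³/s
w_5 = (21.1 − 16.1)/2 = 2.5 m; q_5 = 0.89 × 1.24 × 2.5 = 2.759 m³/s
Stations 1, 6 contribute zero (depth or velocity is 0).
Q = Σ qᵢ = 31.65 m³/s

31.7 m³/s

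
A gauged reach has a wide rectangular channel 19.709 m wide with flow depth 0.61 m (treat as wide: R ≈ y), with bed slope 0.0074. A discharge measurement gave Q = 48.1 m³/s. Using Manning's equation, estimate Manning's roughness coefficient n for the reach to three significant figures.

A = b·y = 19.709 × 0.61 = 12.02 m²
Wide channel: R ≈ y = 0.61 m
n = (1/Q)·A·R^(2/3)·S^(1/2) = (1/48.1) × 12.02 × 0.7193 × 0.08602 = 0.01547

0.0155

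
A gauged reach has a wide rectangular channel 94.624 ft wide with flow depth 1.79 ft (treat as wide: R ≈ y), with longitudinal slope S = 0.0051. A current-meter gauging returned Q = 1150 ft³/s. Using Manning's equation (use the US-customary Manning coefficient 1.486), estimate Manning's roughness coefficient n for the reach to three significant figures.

0.0230

A = b·y = 94.624 × 1.79 = 169.4 ft²
Wide channel: R ≈ y = 1.79 ft
n = (1.486/Q)·A·R^(2/3)·S^(1/2) = (1.486/1150) × 169.4 × 1.474 × 0.07141 = 0.02304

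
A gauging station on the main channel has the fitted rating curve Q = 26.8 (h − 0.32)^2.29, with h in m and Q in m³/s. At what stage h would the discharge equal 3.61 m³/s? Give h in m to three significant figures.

h − h₀ = (Q/C)^(1/b) = (3.61/26.8)^(1/2.29) = 0.4167 m
h = 0.32 + 0.4167 = 0.7367 m

0.737 m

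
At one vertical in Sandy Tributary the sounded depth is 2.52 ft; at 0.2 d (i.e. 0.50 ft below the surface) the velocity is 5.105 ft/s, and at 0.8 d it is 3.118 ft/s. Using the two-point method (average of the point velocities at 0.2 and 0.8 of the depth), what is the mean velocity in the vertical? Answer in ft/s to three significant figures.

v̄ = (5.105 + 3.118) / 2 = 4.112 ft/s

4.11 ft/s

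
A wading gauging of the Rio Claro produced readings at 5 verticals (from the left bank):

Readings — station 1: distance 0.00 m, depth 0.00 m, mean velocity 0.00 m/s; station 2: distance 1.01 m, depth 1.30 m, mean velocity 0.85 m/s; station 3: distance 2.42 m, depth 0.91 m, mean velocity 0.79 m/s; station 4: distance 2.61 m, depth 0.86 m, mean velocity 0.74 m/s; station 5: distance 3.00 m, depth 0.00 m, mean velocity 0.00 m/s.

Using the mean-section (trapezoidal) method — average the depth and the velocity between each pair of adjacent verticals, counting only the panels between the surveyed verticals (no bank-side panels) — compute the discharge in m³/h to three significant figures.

6290 m³/h

Panel 1-2: Δb = 1.01 m, d̄ = (0.00+1.30)/2 = 0.65, v̄ = (0.00+0.85)/2 = 0.425 → q = 1.01×0.65×0.425 = 0.2790 m³/s
Panel 2-3: Δb = 1.41 m, d̄ = (1.30+0.91)/2 = 1.105, v̄ = (0.85+0.79)/2 = 0.82 → q = 1.41×1.105×0.82 = 1.278 m³/s
Panel 3-4: Δb = 0.19 m, d̄ = (0.91+0.86)/2 = 0.885, v̄ = (0.79+0.74)/2 = 0.765 → q = 0.19×0.885×0.765 = 0.1286 m³/s
Panel 4-5: Δb = 0.39 m, d̄ = (0.86+0.00)/2 = 0.43, v̄ = (0.74+0.00)/2 = 0.37 → q = 0.39×0.43×0.37 = 0.06205 m³/s
Q = Σ q = 1.747 m³/s
= 1.747 × 3600 = 6290 m³/h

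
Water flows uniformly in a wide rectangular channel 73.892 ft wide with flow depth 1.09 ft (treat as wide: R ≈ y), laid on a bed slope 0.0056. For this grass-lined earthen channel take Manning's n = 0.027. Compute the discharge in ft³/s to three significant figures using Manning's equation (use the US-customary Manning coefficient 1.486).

A = b·y = 73.892 × 1.09 = 80.54 ft²
Wide channel: R ≈ y = 1.09 ft
Q = (1.486/n)·A·R^(2/3)·S^(1/2) = (1.486/0.027) × 80.54 × 1.090^(2/3) × 0.0056^(1/2) = 351.3 ft³/s

351 ft³/s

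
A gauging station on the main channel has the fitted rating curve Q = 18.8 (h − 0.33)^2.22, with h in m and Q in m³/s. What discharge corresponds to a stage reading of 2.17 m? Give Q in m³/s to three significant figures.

Q = 18.8 × (2.17 − 0.33)^2.22 = 18.8 × 1.84^2.22 = 72.79 m³/s

72.8 m³/s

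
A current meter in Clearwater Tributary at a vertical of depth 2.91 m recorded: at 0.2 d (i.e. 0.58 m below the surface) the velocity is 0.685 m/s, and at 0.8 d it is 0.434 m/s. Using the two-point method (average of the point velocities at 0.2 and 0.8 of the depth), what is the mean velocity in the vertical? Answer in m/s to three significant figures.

0.560 m/s

v̄ = (0.685 + 0.434) / 2 = 0.5595 m/s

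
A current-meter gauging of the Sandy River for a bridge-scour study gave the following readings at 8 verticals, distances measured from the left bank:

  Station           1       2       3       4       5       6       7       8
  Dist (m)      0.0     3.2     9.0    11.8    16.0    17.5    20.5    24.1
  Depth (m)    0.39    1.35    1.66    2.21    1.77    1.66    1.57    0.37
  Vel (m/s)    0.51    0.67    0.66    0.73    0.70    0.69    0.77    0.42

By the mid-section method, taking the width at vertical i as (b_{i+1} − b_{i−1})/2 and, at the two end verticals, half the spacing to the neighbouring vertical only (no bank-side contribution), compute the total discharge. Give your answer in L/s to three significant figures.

25100 L/s

w_1 = (3.2 − 0.0)/2 = 1.6 m; q_1 = 0.51 × 0.39 × 1.6 = 0.3182 m³/s
w_2 = (9.0 − 0.0)/2 = 4.5 m; q_2 = 0.67 × 1.35 × 4.5 = 4.070 m³/s
w_3 = (11.8 − 3.2)/2 = 4.3 m; q_3 = 0.66 × 1.66 × 4.3 = 4.711 m³/s
w_4 = (16.0 − 9.0)/2 = 3.5 m; q_4 = 0.73 × 2.21 × 3.5 = 5.647 m³/s
w_5 = (17.5 − 11.8)/2 = 2.85 m; q_5 = 0.70 × 1.77 × 2.85 = 3.531 m³/s
w_6 = (20.5 − 16.0)/2 = 2.25 m; q_6 = 0.69 × 1.66 × 2.25 = 2.577 m³/s
w_7 = (24.1 − 17.5)/2 = 3.3 m; q_7 = 0.77 × 1.57 × 3.3 = 3.989 m³/s
w_8 = (24.1 − 20.5)/2 = 1.8 m; q_8 = 0.42 × 0.37 × 1.8 = 0.2797 m³/s
Q = Σ qᵢ = 25.12 m³/s
= 25.12 × 1000 = 25120 L/s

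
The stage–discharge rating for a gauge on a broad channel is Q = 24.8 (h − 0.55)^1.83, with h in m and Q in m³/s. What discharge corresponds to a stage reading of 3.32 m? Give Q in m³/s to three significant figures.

160 m³/s

Q = 24.8 × (3.32 − 0.55)^1.83 = 24.8 × 2.77^1.83 = 160.0 m³/s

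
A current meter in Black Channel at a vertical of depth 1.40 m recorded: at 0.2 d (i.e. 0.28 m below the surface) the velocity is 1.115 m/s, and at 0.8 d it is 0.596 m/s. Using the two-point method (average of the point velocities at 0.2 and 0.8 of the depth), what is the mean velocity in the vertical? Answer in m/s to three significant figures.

0.856 m/s

v̄ = (1.115 + 0.596) / 2 = 0.8555 m/s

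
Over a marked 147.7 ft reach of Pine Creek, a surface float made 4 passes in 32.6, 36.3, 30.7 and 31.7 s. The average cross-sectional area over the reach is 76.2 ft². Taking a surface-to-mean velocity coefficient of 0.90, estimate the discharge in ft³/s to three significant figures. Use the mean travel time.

309 ft³/s

t̄ = (32.6 + 36.3 + 30.7 + 31.7) / 4 = 32.825 s
v_surface = L / t̄ = 147.7 / 32.825 = 4.500 ft/s
v_mean = 0.90 × 4.500 = 4.050 ft/s
Q = A × v_mean = 76.2 × 4.050 = 308.6 ft³/s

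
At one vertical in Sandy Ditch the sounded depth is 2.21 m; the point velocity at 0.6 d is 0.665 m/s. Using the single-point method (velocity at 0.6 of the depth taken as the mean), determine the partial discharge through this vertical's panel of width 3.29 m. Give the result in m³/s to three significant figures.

4.84 m³/s

v̄ = v₀.₆ = 0.665 m/s
q = v̄ × d × w = 0.6650 × 2.21 × 3.29 = 4.835 m³/s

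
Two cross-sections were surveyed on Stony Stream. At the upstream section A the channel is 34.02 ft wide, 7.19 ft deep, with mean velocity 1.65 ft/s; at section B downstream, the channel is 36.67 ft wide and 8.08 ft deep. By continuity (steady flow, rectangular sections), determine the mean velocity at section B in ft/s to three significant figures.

1.36 ft/s

Q = A₁V₁ = (34.02×7.19) × 1.65 = 403.6 ft³/s
A₂ = 36.67 × 8.08 = 296.3 ft²
V₂ = Q/A₂ = 403.6/296.3 = 1.362 ft/s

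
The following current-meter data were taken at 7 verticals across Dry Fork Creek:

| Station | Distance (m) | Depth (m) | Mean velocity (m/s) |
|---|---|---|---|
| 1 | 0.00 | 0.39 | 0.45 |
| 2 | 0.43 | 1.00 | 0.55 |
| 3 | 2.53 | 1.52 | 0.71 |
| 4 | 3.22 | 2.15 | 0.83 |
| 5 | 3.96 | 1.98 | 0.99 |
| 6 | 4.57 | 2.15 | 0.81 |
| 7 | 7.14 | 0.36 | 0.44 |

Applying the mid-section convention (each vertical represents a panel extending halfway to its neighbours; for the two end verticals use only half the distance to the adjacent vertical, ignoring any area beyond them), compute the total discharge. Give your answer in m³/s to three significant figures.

7.81 m³/s

w_1 = (0.43 − 0.00)/2 = 0.215 m; q_1 = 0.45 × 0.39 × 0.215 = 0.03773 m³/s
w_2 = (2.53 − 0.00)/2 = 1.265 m; q_2 = 0.55 × 1.00 × 1.265 = 0.6958 m³/s
w_3 = (3.22 − 0.43)/2 = 1.395 m; q_3 = 0.71 × 1.52 × 1.395 = 1.505 m³/s
w_4 = (3.96 − 2.53)/2 = 0.715 m; q_4 = 0.83 × 2.15 × 0.715 = 1.276 m³/s
w_5 = (4.57 − 3.22)/2 = 0.675 m; q_5 = 0.99 × 1.98 × 0.675 = 1.323 m³/s
w_6 = (7.14 − 3.96)/2 = 1.59 m; q_6 = 0.81 × 2.15 × 1.59 = 2.769 m³/s
w_7 = (7.14 − 4.57)/2 = 1.285 m; q_7 = 0.44 × 0.36 × 1.285 = 0.2035 m³/s
Q = Σ qᵢ = 7.811 m³/s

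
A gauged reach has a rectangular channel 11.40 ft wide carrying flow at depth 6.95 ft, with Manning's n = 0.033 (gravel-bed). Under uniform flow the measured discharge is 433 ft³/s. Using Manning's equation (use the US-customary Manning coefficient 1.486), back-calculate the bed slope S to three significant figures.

A = b·y = 11.40 × 6.95 = 79.23 ft²
P = b + 2y = 11.40 + 2×6.95 = 25.30 ft
R = A/P = 79.23/25.30 = 3.132 ft
S = (Q·n / (1.486·A·R^(2/3)))² = (433×0.033 / (1.486×79.23×2.140))² = 0.003215

0.00321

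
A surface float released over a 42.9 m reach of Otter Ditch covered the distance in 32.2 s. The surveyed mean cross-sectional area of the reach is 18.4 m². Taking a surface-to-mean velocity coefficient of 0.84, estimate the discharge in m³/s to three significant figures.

20.6 m³/s

v_surface = L / t̄ = 42.9 / 32.2 = 1.332 m/s
v_mean = 0.84 × 1.332 = 1.119 m/s
Q = A × v_mean = 18.4 × 1.119 = 20.59 m³/s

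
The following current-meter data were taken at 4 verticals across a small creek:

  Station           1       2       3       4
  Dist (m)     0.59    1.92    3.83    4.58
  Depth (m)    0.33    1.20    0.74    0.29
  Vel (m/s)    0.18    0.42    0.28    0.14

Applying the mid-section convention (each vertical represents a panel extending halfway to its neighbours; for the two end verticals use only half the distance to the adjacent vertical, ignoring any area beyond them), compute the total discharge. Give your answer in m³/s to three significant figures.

w_1 = (1.92 − 0.59)/2 = 0.665 m; q_1 = 0.18 × 0.33 × 0.665 = 0.03950 m³/s
w_2 = (3.83 − 0.59)/2 = 1.62 m; q_2 = 0.42 × 1.20 × 1.62 = 0.8165 m³/s
w_3 = (4.58 − 1.92)/2 = 1.33 m; q_3 = 0.28 × 0.74 × 1.33 = 0.2756 m³/s
w_4 = (4.58 − 3.83)/2 = 0.375 m; q_4 = 0.14 × 0.29 × 0.375 = 0.01523 m³/s
Q = Σ qᵢ = 1.147 m³/s

1.15 m³/s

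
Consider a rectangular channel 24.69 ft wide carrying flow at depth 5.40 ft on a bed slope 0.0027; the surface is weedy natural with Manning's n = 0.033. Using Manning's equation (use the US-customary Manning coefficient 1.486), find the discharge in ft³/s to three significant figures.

754 ft³/s

A = b·y = 24.69 × 5.40 = 133.3 ft²
P = b + 2y = 24.69 + 2×5.40 = 35.49 ft
R = A/P = 133.3/35.49 = 3.757 ft
Q = (1.486/n)·A·R^(2/3)·S^(1/2) = (1.486/0.033) × 133.3 × 3.757^(2/3) × 0.0027^(1/2) = 753.9 ft³/s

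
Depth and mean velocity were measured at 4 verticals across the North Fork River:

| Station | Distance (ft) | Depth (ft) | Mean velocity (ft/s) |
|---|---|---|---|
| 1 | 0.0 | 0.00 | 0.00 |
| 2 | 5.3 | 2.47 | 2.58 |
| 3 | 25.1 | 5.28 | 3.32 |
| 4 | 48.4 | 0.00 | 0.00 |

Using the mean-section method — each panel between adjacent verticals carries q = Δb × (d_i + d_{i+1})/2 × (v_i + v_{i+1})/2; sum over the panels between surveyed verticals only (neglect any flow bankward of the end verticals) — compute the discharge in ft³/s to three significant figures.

Panel 1-2: Δb = 5.3 ft, d̄ = (0.00+2.47)/2 = 1.235, v̄ = (0.00+2.58)/2 = 1.29 → q = 5.3×1.235×1.29 = 8.444 ft³/s
Panel 2-3: Δb = 19.8 ft, d̄ = (2.47+5.28)/2 = 3.875, v̄ = (2.58+3.32)/2 = 2.95 → q = 19.8×3.875×2.95 = 226.3 ft³/s
Panel 3-4: Δb = 23.3 ft, d̄ = (5.28+0.00)/2 = 2.64, v̄ = (3.32+0.00)/2 = 1.66 → q = 23.3×2.64×1.66 = 102.1 ft³/s
Q = Σ q = 336.9 ft³/s

337 ft³/s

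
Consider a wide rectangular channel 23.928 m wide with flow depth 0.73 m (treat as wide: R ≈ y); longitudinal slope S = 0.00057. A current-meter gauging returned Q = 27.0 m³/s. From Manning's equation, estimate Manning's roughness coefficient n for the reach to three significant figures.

0.0125

A = b·y = 23.928 × 0.73 = 17.47 m²
Wide channel: R ≈ y = 0.73 m
n = (1/Q)·A·R^(2/3)·S^(1/2) = (1/27.0) × 17.47 × 0.8107 × 0.02387 = 0.01252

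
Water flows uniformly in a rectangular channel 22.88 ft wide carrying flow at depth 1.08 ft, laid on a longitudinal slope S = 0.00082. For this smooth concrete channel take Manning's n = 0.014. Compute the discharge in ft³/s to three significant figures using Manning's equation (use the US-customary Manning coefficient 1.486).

A = b·y = 22.88 × 1.08 = 24.71 ft²
P = b + 2y = 22.88 + 2×1.08 = 25.04 ft
R = A/P = 24.71/25.04 = 0.9868 ft
Q = (1.486/n)·A·R^(2/3)·S^(1/2) = (1.486/0.014) × 24.71 × 0.9868^(2/3) × 0.00082^(1/2) = 74.45 ft³/s

74.4 ft³/s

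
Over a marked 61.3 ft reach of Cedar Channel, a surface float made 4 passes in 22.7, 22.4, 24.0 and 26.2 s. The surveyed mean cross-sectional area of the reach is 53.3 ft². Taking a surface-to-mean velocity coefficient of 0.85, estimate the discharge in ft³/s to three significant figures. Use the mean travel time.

117 ft³/s

t̄ = (22.7 + 22.4 + 24.0 + 26.2) / 4 = 23.825 s
v_surface = L / t̄ = 61.3 / 23.825 = 2.573 ft/s
v_mean = 0.85 × 2.573 = 2.187 ft/s
Q = A × v_mean = 53.3 × 2.187 = 116.6 ft³/s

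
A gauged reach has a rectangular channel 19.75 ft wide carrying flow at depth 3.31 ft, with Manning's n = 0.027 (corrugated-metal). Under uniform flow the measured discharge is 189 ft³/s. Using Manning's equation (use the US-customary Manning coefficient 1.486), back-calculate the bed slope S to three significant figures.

0.000822

A = b·y = 19.75 × 3.31 = 65.37 ft²
P = b + 2y = 19.75 + 2×3.31 = 26.37 ft
R = A/P = 65.37/26.37 = 2.479 ft
S = (Q·n / (1.486·A·R^(2/3)))² = (189×0.027 / (1.486×65.37×1.832))² = 0.0008225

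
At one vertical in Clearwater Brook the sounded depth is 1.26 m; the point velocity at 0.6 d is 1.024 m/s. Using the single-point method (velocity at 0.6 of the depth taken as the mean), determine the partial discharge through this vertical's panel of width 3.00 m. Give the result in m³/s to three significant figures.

3.87 m³/s

v̄ = v₀.₆ = 1.024 m/s
q = v̄ × d × w = 1.024 × 1.26 × 3.00 = 3.871 m³/s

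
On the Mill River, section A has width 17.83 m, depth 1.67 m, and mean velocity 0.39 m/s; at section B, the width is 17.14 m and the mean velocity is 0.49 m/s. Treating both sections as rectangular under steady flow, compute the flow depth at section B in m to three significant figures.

1.38 m

Q = A₁V₁ = (17.83×1.67) × 0.39 = 11.61 m³/s
d₂ = Q/(b₂ V₂) = 11.61/(17.14×0.49) = 1.383 m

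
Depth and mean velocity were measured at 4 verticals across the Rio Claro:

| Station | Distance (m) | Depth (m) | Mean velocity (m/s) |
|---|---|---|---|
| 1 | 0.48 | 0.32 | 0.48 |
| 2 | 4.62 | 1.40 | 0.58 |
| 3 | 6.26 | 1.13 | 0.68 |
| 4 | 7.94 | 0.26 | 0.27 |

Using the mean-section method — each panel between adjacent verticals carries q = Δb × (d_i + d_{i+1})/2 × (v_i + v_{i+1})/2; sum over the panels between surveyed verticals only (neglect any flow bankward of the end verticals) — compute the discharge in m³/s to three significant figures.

Panel 1-2: Δb = 4.14 m, d̄ = (0.32+1.40)/2 = 0.86, v̄ = (0.48+0.58)/2 = 0.53 → q = 4.14×0.86×0.53 = 1.887 m³/s
Panel 2-3: Δb = 1.64 m, d̄ = (1.40+1.13)/2 = 1.265, v̄ = (0.58+0.68)/2 = 0.63 → q = 1.64×1.265×0.63 = 1.307 m³/s
Panel 3-4: Δb = 1.68 m, d̄ = (1.13+0.26)/2 = 0.695, v̄ = (0.68+0.27)/2 = 0.475 → q = 1.68×0.695×0.475 = 0.5546 m³/s
Q = Σ q = 3.749 m³/s

3.75 m³/s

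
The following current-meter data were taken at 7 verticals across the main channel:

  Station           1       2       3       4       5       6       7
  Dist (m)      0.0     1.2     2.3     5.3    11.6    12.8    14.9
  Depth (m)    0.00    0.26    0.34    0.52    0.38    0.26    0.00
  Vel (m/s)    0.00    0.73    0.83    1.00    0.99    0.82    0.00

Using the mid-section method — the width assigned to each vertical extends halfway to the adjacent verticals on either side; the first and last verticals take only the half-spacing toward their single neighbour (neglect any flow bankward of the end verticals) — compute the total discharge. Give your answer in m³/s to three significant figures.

4.98 m³/s

w_2 = (2.3 − 0.0)/2 = 1.15 m; q_2 = 0.73 × 0.26 × 1.15 = 0.2183 m³/s
w_3 = (5.3 − 1.2)/2 = 2.05 m; q_3 = 0.83 × 0.34 × 2.05 = 0.5785 m³/s
w_4 = (11.6 − 2.3)/2 = 4.65 m; q_4 = 1.00 × 0.52 × 4.65 = 2.418 m³/s
w_5 = (12.8 − 5.3)/2 = 3.75 m; q_5 = 0.99 × 0.38 × 3.75 = 1.411 m³/s
w_6 = (14.9 − 11.6)/2 = 1.65 m; q_6 = 0.82 × 0.26 × 1.65 = 0.3518 m³/s
Stations 1, 7 contribute zero (depth or velocity is 0).
Q = Σ qᵢ = 4.977 m³/s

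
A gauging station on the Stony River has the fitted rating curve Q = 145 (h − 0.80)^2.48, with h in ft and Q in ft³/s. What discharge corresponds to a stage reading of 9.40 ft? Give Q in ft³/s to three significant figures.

30100 ft³/s

Q = 145 × (9.40 − 0.80)^2.48 = 145 × 8.6^2.48 = 30120 ft³/s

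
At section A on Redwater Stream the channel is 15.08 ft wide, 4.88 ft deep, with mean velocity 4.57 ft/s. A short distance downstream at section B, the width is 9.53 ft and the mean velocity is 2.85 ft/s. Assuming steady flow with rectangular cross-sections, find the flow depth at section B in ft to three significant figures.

12.4 ft

Q = A₁V₁ = (15.08×4.88) × 4.57 = 336.3 ft³/s
d₂ = Q/(b₂ V₂) = 336.3/(9.53×2.85) = 12.38 ft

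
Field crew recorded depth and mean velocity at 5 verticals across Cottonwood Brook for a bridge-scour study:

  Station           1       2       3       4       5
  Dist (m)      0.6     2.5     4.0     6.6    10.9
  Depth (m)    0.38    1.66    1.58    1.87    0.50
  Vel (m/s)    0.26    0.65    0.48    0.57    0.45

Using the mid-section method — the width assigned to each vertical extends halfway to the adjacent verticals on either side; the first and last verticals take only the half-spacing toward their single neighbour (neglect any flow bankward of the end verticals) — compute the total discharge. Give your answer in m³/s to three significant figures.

w_1 = (2.5 − 0.6)/2 = 0.95 m; q_1 = 0.26 × 0.38 × 0.95 = 0.09386 m³/s
w_2 = (4.0 − 0.6)/2 = 1.7 m; q_2 = 0.65 × 1.66 × 1.7 = 1.834 m³/s
w_3 = (6.6 − 2.5)/2 = 2.05 m; q_3 = 0.48 × 1.58 × 2.05 = 1.555 m³/s
w_4 = (10.9 − 4.0)/2 = 3.45 m; q_4 = 0.57 × 1.87 × 3.45 = 3.677 m³/s
w_5 = (10.9 − 6.6)/2 = 2.15 m; q_5 = 0.45 × 0.50 × 2.15 = 0.4838 m³/s
Q = Σ qᵢ = 7.644 m³/s

7.64 m³/s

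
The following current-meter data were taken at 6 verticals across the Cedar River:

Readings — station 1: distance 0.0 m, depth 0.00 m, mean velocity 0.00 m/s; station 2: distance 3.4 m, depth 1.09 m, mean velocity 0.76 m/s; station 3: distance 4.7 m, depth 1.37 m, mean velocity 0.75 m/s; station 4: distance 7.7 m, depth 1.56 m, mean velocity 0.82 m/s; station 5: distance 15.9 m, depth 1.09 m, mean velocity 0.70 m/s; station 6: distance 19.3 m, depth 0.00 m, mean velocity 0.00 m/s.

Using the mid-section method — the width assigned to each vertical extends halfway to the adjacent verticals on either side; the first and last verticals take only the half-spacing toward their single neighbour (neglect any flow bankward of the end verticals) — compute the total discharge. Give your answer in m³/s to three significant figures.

w_2 = (4.7 − 0.0)/2 = 2.35 m; q_2 = 0.76 × 1.09 × 2.35 = 1.947 m³/s
w_3 = (7.7 − 3.4)/2 = 2.15 m; q_3 = 0.75 × 1.37 × 2.15 = 2.209 m³/s
w_4 = (15.9 − 4.7)/2 = 5.6 m; q_4 = 0.82 × 1.56 × 5.6 = 7.164 m³/s
w_5 = (19.3 − 7.7)/2 = 5.8 m; q_5 = 0.70 × 1.09 × 5.8 = 4.425 m³/s
Stations 1, 6 contribute zero (depth or velocity is 0).
Q = Σ qᵢ = 15.74 m³/s

15.7 m³/s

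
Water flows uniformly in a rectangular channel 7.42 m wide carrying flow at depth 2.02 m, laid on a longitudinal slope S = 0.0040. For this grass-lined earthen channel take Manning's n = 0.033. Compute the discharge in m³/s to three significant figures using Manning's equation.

A = b·y = 7.42 × 2.02 = 14.99 m²
P = b + 2y = 7.42 + 2×2.02 = 11.46 m
R = A/P = 14.99/11.46 = 1.308 m
Q = (1/n)·A·R^(2/3)·S^(1/2) = (1/0.033) × 14.99 × 1.308^(2/3) × 0.0040^(1/2) = 34.35 m³/s

34.4 m³/s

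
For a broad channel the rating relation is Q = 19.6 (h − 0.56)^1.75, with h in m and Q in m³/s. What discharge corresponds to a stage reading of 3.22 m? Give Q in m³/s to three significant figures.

109 m³/s

Q = 19.6 × (3.22 − 0.56)^1.75 = 19.6 × 2.66^1.75 = 108.6 m³/s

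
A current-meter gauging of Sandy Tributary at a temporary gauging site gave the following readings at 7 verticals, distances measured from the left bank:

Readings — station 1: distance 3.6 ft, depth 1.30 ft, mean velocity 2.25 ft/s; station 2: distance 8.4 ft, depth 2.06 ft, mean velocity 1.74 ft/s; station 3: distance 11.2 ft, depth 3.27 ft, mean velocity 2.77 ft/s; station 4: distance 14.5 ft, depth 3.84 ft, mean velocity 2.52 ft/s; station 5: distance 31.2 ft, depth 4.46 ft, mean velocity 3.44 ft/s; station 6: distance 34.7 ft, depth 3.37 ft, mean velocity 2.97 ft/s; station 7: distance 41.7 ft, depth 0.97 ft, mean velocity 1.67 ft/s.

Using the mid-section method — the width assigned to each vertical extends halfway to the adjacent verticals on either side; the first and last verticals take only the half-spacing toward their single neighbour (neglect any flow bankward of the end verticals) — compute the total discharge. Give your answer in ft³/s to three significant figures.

358 ft³/s

w_1 = (8.4 − 3.6)/2 = 2.4 ft; q_1 = 2.25 × 1.30 × 2.4 = 7.020 ft³/s
w_2 = (11.2 − 3.6)/2 = 3.8 ft; q_2 = 1.74 × 2.06 × 3.8 = 13.62 ft³/s
w_3 = (14.5 − 8.4)/2 = 3.05 ft; q_3 = 2.77 × 3.27 × 3.05 = 27.63 ft³/s
w_4 = (31.2 − 11.2)/2 = 10 ft; q_4 = 2.52 × 3.84 × 10 = 96.77 ft³/s
w_5 = (34.7 − 14.5)/2 = 10.1 ft; q_5 = 3.44 × 4.46 × 10.1 = 155.0 ft³/s
w_6 = (41.7 − 31.2)/2 = 5.25 ft; q_6 = 2.97 × 3.37 × 5.25 = 52.55 ft³/s
w_7 = (41.7 − 34.7)/2 = 3.5 ft; q_7 = 1.67 × 0.97 × 3.5 = 5.670 ft³/s
Q = Σ qᵢ = 358.2 ft³/s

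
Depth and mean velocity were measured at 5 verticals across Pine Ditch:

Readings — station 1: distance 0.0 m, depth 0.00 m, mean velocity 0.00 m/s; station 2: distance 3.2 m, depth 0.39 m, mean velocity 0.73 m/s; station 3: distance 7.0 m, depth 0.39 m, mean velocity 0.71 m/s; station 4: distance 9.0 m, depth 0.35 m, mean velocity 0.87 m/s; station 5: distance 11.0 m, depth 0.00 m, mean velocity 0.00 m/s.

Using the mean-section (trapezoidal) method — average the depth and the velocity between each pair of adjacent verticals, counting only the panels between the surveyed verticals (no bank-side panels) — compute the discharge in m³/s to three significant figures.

Panel 1-2: Δb = 3.2 m, d̄ = (0.00+0.39)/2 = 0.195, v̄ = (0.00+0.73)/2 = 0.365 → q = 3.2×0.195×0.365 = 0.2278 m³/s
Panel 2-3: Δb = 3.8 m, d̄ = (0.39+0.39)/2 = 0.39, v̄ = (0.73+0.71)/2 = 0.72 → q = 3.8×0.39×0.72 = 1.067 m³/s
Panel 3-4: Δb = 2 m, d̄ = (0.39+0.35)/2 = 0.37, v̄ = (0.71+0.87)/2 = 0.79 → q = 2×0.37×0.79 = 0.5846 m³/s
Panel 4-5: Δb = 2 m, d̄ = (0.35+0.00)/2 = 0.175, v̄ = (0.87+0.00)/2 = 0.435 → q = 2×0.175×0.435 = 0.1523 m³/s
Q = Σ q = 2.032 m³/s

2.03 m³/s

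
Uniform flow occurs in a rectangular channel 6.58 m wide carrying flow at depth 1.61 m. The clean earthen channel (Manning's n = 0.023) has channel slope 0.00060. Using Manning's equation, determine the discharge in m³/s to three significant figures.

A = b·y = 6.58 × 1.61 = 10.59 m²
P = b + 2y = 6.58 + 2×1.61 = 9.800 m
R = A/P = 10.59/9.800 = 1.081 m
Q = (1/n)·A·R^(2/3)·S^(1/2) = (1/0.023) × 10.59 × 1.081^(2/3) × 0.00060^(1/2) = 11.88 m³/s

11.9 m³/s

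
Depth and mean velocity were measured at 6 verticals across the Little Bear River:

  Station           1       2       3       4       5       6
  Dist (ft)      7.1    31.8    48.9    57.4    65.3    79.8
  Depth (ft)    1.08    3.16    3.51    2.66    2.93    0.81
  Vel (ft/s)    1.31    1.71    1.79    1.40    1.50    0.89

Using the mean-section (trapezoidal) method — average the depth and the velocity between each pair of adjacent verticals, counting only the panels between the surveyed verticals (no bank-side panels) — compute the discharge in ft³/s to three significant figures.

Panel 1-2: Δb = 24.7 ft, d̄ = (1.08+3.16)/2 = 2.12, v̄ = (1.31+1.71)/2 = 1.51 → q = 24.7×2.12×1.51 = 79.07 ft³/s
Panel 2-3: Δb = 17.1 ft, d̄ = (3.16+3.51)/2 = 3.335, v̄ = (1.71+1.79)/2 = 1.75 → q = 17.1×3.335×1.75 = 99.80 ft³/s
Panel 3-4: Δb = 8.5 ft, d̄ = (3.51+2.66)/2 = 3.085, v̄ = (1.79+1.40)/2 = 1.595 → q = 8.5×3.085×1.595 = 41.82 ft³/s
Panel 4-5: Δb = 7.9 ft, d̄ = (2.66+2.93)/2 = 2.795, v̄ = (1.40+1.50)/2 = 1.45 → q = 7.9×2.795×1.45 = 32.02 ft³/s
Panel 5-6: Δb = 14.5 ft, d̄ = (2.93+0.81)/2 = 1.87, v̄ = (1.50+0.89)/2 = 1.195 → q = 14.5×1.87×1.195 = 32.40 ft³/s
Q = Σ q = 285.1 ft³/s

285 ft³/s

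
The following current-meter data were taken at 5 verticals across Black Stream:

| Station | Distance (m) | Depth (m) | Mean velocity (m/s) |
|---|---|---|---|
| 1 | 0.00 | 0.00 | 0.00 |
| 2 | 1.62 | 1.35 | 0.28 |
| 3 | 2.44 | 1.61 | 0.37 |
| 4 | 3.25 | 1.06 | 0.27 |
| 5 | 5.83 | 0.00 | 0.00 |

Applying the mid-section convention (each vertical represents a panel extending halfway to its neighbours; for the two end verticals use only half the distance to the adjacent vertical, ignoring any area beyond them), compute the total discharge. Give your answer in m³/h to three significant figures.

5150 m³/h

w_2 = (2.44 − 0.00)/2 = 1.22 m; q_2 = 0.28 × 1.35 × 1.22 = 0.4612 m³/s
w_3 = (3.25 − 1.62)/2 = 0.815 m; q_3 = 0.37 × 1.61 × 0.815 = 0.4855 m³/s
w_4 = (5.83 − 2.44)/2 = 1.695 m; q_4 = 0.27 × 1.06 × 1.695 = 0.4851 m³/s
Stations 1, 5 contribute zero (depth or velocity is 0).
Q = Σ qᵢ = 1.432 m³/s
= 1.432 × 3600 = 5154 m³/h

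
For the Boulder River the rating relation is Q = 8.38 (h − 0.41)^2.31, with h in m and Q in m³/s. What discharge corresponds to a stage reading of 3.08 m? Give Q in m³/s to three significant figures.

81.0 m³/s

Q = 8.38 × (3.08 − 0.41)^2.31 = 8.38 × 2.67^2.31 = 81.00 m³/s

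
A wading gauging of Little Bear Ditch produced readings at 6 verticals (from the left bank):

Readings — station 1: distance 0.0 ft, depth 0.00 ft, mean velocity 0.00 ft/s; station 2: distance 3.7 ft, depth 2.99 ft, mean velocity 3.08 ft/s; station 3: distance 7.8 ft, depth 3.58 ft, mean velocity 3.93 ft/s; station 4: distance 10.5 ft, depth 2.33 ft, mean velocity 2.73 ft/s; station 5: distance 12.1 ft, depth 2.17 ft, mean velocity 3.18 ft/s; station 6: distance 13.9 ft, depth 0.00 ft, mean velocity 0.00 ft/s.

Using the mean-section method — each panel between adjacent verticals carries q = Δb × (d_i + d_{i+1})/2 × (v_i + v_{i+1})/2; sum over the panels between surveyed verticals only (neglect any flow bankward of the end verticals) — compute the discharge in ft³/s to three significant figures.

96.0 ft³/s

Panel 1-2: Δb = 3.7 ft, d̄ = (0.00+2.99)/2 = 1.495, v̄ = (0.00+3.08)/2 = 1.54 → q = 3.7×1.495×1.54 = 8.519 ft³/s
Panel 2-3: Δb = 4.1 ft, d̄ = (2.99+3.58)/2 = 3.285, v̄ = (3.08+3.93)/2 = 3.505 → q = 4.1×3.285×3.505 = 47.21 ft³/s
Panel 3-4: Δb = 2.7 ft, d̄ = (3.58+2.33)/2 = 2.955, v̄ = (3.93+2.73)/2 = 3.33 → q = 2.7×2.955×3.33 = 26.57 ft³/s
Panel 4-5: Δb = 1.6 ft, d̄ = (2.33+2.17)/2 = 2.25, v̄ = (2.73+3.18)/2 = 2.955 → q = 1.6×2.25×2.955 = 10.64 ft³/s
Panel 5-6: Δb = 1.8 ft, d̄ = (2.17+0.00)/2 = 1.085, v̄ = (3.18+0.00)/2 = 1.59 → q = 1.8×1.085×1.59 = 3.105 ft³/s
Q = Σ q = 96.04 ft³/s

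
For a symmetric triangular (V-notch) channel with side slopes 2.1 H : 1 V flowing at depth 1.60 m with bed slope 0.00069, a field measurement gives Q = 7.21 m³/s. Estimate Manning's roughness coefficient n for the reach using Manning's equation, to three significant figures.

A = z·y² = 2.1×1.60² = 5.376 m²
P = 2y√(1+z²) = 2×1.60×√(1+2.1²) = 7.443 m
R = A/P = 5.376/7.443 = 0.7223 m
n = (1/Q)·A·R^(2/3)·S^(1/2) = (1/7.21) × 5.376 × 0.8050 × 0.02627 = 0.01577

0.0158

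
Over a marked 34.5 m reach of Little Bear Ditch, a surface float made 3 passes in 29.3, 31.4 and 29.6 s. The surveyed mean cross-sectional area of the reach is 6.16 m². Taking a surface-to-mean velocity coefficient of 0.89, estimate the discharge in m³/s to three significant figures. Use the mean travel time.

6.28 m³/s

t̄ = (29.3 + 31.4 + 29.6) / 3 = 30.1 s
v_surface = L / t̄ = 34.5 / 30.1 = 1.146 m/s
v_mean = 0.89 × 1.146 = 1.020 m/s
Q = A × v_mean = 6.16 × 1.020 = 6.284 m³/s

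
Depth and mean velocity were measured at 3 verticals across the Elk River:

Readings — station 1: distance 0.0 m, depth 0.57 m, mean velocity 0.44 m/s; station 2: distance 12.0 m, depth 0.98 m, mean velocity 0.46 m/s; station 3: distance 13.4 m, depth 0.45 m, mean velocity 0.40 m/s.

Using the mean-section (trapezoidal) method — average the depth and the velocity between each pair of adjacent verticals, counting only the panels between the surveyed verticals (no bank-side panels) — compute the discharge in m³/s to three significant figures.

4.62 m³/s

Panel 1-2: Δb = 12 m, d̄ = (0.57+0.98)/2 = 0.775, v̄ = (0.44+0.46)/2 = 0.45 → q = 12×0.775×0.45 = 4.185 m³/s
Panel 2-3: Δb = 1.4 m, d̄ = (0.98+0.45)/2 = 0.715, v̄ = (0.46+0.40)/2 = 0.43 → q = 1.4×0.715×0.43 = 0.4304 m³/s
Q = Σ q = 4.615 m³/s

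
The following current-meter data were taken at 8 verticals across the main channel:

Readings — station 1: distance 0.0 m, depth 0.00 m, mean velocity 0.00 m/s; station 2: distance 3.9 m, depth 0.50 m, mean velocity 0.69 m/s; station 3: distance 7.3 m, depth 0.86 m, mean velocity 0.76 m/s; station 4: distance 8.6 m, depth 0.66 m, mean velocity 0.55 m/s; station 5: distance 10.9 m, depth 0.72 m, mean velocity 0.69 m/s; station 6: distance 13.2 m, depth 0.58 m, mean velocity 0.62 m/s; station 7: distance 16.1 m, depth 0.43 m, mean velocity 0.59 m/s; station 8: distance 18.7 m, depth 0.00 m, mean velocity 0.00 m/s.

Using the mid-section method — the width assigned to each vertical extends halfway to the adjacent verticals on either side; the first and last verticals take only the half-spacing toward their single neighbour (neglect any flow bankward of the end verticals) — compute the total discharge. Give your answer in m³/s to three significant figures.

w_2 = (7.3 − 0.0)/2 = 3.65 m; q_2 = 0.69 × 0.50 × 3.65 = 1.259 m³/s
w_3 = (8.6 − 3.9)/2 = 2.35 m; q_3 = 0.76 × 0.86 × 2.35 = 1.536 m³/s
w_4 = (10.9 − 7.3)/2 = 1.8 m; q_4 = 0.55 × 0.66 × 1.8 = 0.6534 m³/s
w_5 = (13.2 − 8.6)/2 = 2.3 m; q_5 = 0.69 × 0.72 × 2.3 = 1.143 m³/s
w_6 = (16.1 − 10.9)/2 = 2.6 m; q_6 = 0.62 × 0.58 × 2.6 = 0.9350 m³/s
w_7 = (18.7 − 13.2)/2 = 2.75 m; q_7 = 0.59 × 0.43 × 2.75 = 0.6977 m³/s
Stations 1, 8 contribute zero (depth or velocity is 0).
Q = Σ qᵢ = 6.224 m³/s

6.22 m³/s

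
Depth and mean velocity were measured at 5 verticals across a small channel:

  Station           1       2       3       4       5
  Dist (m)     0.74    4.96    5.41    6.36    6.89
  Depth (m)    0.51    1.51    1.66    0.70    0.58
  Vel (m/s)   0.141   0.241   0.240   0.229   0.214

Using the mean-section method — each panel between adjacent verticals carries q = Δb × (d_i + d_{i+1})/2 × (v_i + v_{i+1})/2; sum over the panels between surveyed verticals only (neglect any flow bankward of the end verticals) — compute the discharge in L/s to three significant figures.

Panel 1-2: Δb = 4.22 m, d̄ = (0.51+1.51)/2 = 1.01, v̄ = (0.141+0.241)/2 = 0.191 → q = 4.22×1.01×0.191 = 0.8141 m³/s
Panel 2-3: Δb = 0.45 m, d̄ = (1.51+1.66)/2 = 1.585, v̄ = (0.241+0.240)/2 = 0.2405 → q = 0.45×1.585×0.2405 = 0.1715 m³/s
Panel 3-4: Δb = 0.95 m, d̄ = (1.66+0.70)/2 = 1.18, v̄ = (0.240+0.229)/2 = 0.2345 → q = 0.95×1.18×0.2345 = 0.2629 m³/s
Panel 4-5: Δb = 0.53 m, d̄ = (0.70+0.58)/2 = 0.64, v̄ = (0.229+0.214)/2 = 0.2215 → q = 0.53×0.64×0.2215 = 0.07513 m³/s
Q = Σ q = 1.324 m³/s
= 1.324 × 1000 = 1324 L/s

1320 L/s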